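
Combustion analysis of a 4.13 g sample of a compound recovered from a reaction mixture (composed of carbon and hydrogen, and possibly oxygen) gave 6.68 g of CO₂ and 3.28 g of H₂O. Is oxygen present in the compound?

mol C = 6.68 g CO₂ ÷ 44.009 g/mol = 0.1518 mol
mol H = 2 × 3.28 g H₂O ÷ 18.015 g/mol = 0.3641 mol
C and H account for only 2.190 g of the 4.13 g sample; the remaining 1.940 g must be oxygen.

yes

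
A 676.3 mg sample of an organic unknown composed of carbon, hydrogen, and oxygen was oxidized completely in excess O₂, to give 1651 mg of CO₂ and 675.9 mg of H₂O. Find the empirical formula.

mol C = 1.651 g CO₂ ÷ 44.009 g/mol = 0.037515 mol
mol H = 2 × 0.6759 g H₂O ÷ 18.015 g/mol = 0.075037 mol
mass O = 0.6763 − (0.45059 + 0.075638) = 0.15007 g → mol O = 0.15007 ÷ 15.999 = 0.0093799 mol
Divide by the smallest (0.0093799 mol): C 4.000, H 8.000, O 1.000

C4H8O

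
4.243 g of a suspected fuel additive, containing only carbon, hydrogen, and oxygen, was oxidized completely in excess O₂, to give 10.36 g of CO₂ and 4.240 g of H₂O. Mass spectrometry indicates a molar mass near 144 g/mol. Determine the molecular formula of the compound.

mol C = 10.36 g CO₂ ÷ 44.009 g/mol = 0.23541 mol
mol H = 2 × 4.240 g H₂O ÷ 18.015 g/mol = 0.47072 mol
mass O = 4.243 − (2.8275 + 0.47448) = 0.94105 g → mol O = 0.94105 ÷ 15.999 = 0.058819 mol
Divide by the smallest (0.058819 mol): C 4.002, H 8.003, O 1.000
Empirical formula: C4H8O
Empirical-formula mass = 72.11 g/mol; 144 ÷ 72.11 ≈ 2, so the molecular formula is C8H16O2.

C8H16O2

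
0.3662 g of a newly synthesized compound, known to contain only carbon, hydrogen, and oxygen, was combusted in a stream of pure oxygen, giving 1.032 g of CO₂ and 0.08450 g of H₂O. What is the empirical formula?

C5H2O

mol C = 1.032 g CO₂ ÷ 44.009 g/mol = 0.023450 mol
mol H = 2 × 0.08450 g H₂O ÷ 18.015 g/mol = 0.0093811 mol
mass O = 0.3662 − (0.28165 + 0.0094561) = 0.075089 g → mol O = 0.075089 ÷ 15.999 = 0.0046934 mol
Divide by the smallest (0.0046934 mol): C 4.996, H 1.999, O 1.000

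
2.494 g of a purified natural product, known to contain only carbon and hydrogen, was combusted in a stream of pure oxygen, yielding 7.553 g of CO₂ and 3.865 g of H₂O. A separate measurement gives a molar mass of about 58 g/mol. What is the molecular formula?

C4H10

mol C = 7.553 g CO₂ ÷ 44.009 g/mol = 0.17162 mol
mol H = 2 × 3.865 g H₂O ÷ 18.015 g/mol = 0.42909 mol
Divide by the smallest (0.17162 mol): C 1.000, H 2.500
Multiplying each by 2 gives whole numbers: C 2.00, H 5.00
Empirical formula: C2H5
Empirical-formula mass = 29.06 g/mol; 58 ÷ 29.06 ≈ 2, so the molecular formula is C4H10.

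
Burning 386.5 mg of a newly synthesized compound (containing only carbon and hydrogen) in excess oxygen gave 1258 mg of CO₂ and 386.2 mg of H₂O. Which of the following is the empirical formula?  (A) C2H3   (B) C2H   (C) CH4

(A) C2H3

mol C = 1.258 g CO₂ ÷ 44.009 g/mol = 0.028585 mol
mol H = 2 × 0.3862 g H₂O ÷ 18.015 g/mol = 0.042875 mol
Divide by the smallest (0.028585 mol): C 1.000, H 1.500
Multiplying each by 2 gives whole numbers: C 2.00, H 3.00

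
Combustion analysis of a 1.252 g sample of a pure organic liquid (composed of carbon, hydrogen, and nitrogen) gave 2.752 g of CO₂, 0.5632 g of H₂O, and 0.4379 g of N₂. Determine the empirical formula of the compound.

mol C = 2.752 g CO₂ ÷ 44.009 g/mol = 0.062533 mol
mol H = 2 × 0.5632 g H₂O ÷ 18.015 g/mol = 0.062526 mol
mol N = 2 × 0.4379 g N₂ ÷ 28.014 g/mol = 0.031263 mol
Divide by the smallest (0.031263 mol): C 2.000, H 2.000, N 1.000

C2H2N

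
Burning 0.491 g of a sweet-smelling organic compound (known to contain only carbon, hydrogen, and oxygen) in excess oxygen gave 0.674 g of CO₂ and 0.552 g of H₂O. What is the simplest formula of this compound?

mol C = 0.674 g CO₂ ÷ 44.009 g/mol = 0.01532 mol
mol H = 2 × 0.552 g H₂O ÷ 18.015 g/mol = 0.06128 mol
mass O = 0.491 − (0.1839 + 0.06177) = 0.2453 g → mol O = 0.2453 ÷ 15.999 = 0.01533 mol
Divide by the smallest (0.01532 mol): C 1.000, H 4.001, O 1.001

CH4O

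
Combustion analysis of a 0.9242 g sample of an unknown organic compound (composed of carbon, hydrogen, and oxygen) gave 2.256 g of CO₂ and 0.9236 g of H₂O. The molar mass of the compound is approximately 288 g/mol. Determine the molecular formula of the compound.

C16H32O4

mol C = 2.256 g CO₂ ÷ 44.009 g/mol = 0.051262 mol
mol H = 2 × 0.9236 g H₂O ÷ 18.015 g/mol = 0.10254 mol
mass O = 0.9242 − (0.61571 + 0.10336) = 0.20513 g → mol O = 0.20513 ÷ 15.999 = 0.012822 mol
Divide by the smallest (0.012822 mol): C 3.998, H 7.997, O 1.000
Empirical formula: C4H8O
Empirical-formula mass = 72.11 g/mol; 288 ÷ 72.11 ≈ 4, so the molecular formula is C16H32O4.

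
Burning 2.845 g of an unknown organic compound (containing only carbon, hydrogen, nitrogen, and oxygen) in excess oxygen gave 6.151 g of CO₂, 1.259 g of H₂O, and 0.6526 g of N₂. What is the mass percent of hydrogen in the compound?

mol C = 6.151 g CO₂ ÷ 44.009 g/mol = 0.13977 mol
mol H = 2 × 1.259 g H₂O ÷ 18.015 g/mol = 0.13977 mol
mol N = 2 × 0.6526 g N₂ ÷ 28.014 g/mol = 0.046591 mol
mass O = 2.845 − (1.6787 + 0.14089 + 0.65260) = 0.37277 g → mol O = 0.37277 ÷ 15.999 = 0.023300 mol
mass % H = 0.14089 g ÷ 2.845 g × 100%

4.95%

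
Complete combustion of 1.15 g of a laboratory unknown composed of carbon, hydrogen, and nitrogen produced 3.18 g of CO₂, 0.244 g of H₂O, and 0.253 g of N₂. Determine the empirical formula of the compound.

mol C = 3.18 g CO₂ ÷ 44.009 g/mol = 0.07226 mol
mol H = 2 × 0.244 g H₂O ÷ 18.015 g/mol = 0.02709 mol
mol N = 2 × 0.253 g N₂ ÷ 28.014 g/mol = 0.01806 mol
Divide by the smallest (0.01806 mol): C 4.000, H 1.500, N 1.000
Multiplying each by 2 gives whole numbers: C 8.00, H 3.00, N 2.00

C8H3N2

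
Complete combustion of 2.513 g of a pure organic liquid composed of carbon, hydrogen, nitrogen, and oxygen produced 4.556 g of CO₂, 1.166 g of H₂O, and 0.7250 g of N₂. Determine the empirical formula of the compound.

C4H5N2O

mol C = 4.556 g CO₂ ÷ 44.009 g/mol = 0.10352 mol
mol H = 2 × 1.166 g H₂O ÷ 18.015 g/mol = 0.12945 mol
mol N = 2 × 0.7250 g N₂ ÷ 28.014 g/mol = 0.051760 mol
mass O = 2.513 − (1.2434 + 0.13048 + 0.72500) = 0.41409 g → mol O = 0.41409 ÷ 15.999 = 0.025882 mol
Divide by the smallest (0.025882 mol): C 4.000, H 5.001, N 2.000, O 1.000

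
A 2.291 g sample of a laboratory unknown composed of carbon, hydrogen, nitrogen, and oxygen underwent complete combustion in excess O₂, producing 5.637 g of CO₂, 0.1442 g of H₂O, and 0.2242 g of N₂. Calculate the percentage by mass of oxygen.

22.36%

mol C = 5.637 g CO₂ ÷ 44.009 g/mol = 0.12809 mol
mol H = 2 × 0.1442 g H₂O ÷ 18.015 g/mol = 0.016009 mol
mol N = 2 × 0.2242 g N₂ ÷ 28.014 g/mol = 0.016006 mol
mass O = 2.291 − (1.5385 + 0.016137 + 0.22420) = 0.51220 g → mol O = 0.51220 ÷ 15.999 = 0.032015 mol
mass % O = 0.51220 g ÷ 2.291 g × 100%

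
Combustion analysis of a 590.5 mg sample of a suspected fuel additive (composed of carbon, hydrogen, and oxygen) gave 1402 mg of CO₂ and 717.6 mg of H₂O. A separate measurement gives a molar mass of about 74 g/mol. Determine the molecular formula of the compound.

mol C = 1.402 g CO₂ ÷ 44.009 g/mol = 0.031857 mol
mol H = 2 × 0.7176 g H₂O ÷ 18.015 g/mol = 0.079667 mol
mass O = 0.5905 − (0.38264 + 0.080304) = 0.12756 g → mol O = 0.12756 ÷ 15.999 = 0.0079730 mol
Divide by the smallest (0.0079730 mol): C 3.996, H 9.992, O 1.000
Empirical formula: C4H10O
Empirical-formula mass = 74.12 g/mol; 74 ÷ 74.12 ≈ 1, so the molecular formula is C4H10O.

C4H10O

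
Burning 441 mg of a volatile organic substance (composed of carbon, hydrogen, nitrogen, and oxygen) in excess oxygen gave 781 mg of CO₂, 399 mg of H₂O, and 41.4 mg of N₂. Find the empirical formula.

mol C = 0.781 g CO₂ ÷ 44.009 g/mol = 0.01775 mol
mol H = 2 × 0.399 g H₂O ÷ 18.015 g/mol = 0.04430 mol
mol N = 2 × 0.0414 g N₂ ÷ 28.014 g/mol = 0.002956 mol
mass O = 0.441 − (0.2132 + 0.04465 + 0.04140) = 0.1418 g → mol O = 0.1418 ÷ 15.999 = 0.008863 mol
Divide by the smallest (0.002956 mol): C 6.004, H 14.987, N 1.000, O 2.999

C6H15NO3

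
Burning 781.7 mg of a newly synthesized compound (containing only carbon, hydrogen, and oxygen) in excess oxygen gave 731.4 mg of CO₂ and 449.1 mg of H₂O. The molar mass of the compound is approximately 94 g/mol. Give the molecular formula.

mol C = 0.7314 g CO₂ ÷ 44.009 g/mol = 0.016619 mol
mol H = 2 × 0.4491 g H₂O ÷ 18.015 g/mol = 0.049858 mol
mass O = 0.7817 − (0.19961 + 0.050257) = 0.53183 g → mol O = 0.53183 ÷ 15.999 = 0.033241 mol
Divide by the smallest (0.016619 mol): C 1.000, H 3.000, O 2.000
Empirical formula: CH3O2
Empirical-formula mass = 47.03 g/mol; 94 ÷ 47.03 ≈ 2, so the molecular formula is C2H6O4.

C2H6O4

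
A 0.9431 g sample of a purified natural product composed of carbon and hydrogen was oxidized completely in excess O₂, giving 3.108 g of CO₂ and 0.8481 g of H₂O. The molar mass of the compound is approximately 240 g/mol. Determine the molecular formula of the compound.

mol C = 3.108 g CO₂ ÷ 44.009 g/mol = 0.070622 mol
mol H = 2 × 0.8481 g H₂O ÷ 18.015 g/mol = 0.094155 mol
Divide by the smallest (0.070622 mol): C 1.000, H 1.333
Multiplying each by 3 gives whole numbers: C 3.00, H 4.00
Empirical formula: C3H4
Empirical-formula mass = 40.06 g/mol; 240 ÷ 40.06 ≈ 6, so the molecular formula is C18H24.

C18H24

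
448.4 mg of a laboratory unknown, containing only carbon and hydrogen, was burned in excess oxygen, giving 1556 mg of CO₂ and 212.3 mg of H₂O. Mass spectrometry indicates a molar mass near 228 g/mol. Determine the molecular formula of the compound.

mol C = 1.556 g CO₂ ÷ 44.009 g/mol = 0.035356 mol
mol H = 2 × 0.2123 g H₂O ÷ 18.015 g/mol = 0.023569 mol
Divide by the smallest (0.023569 mol): C 1.500, H 1.000
Multiplying each by 2 gives whole numbers: C 3.00, H 2.00
Empirical formula: C3H2
Empirical-formula mass = 38.05 g/mol; 228 ÷ 38.05 ≈ 6, so the molecular formula is C18H12.

C18H12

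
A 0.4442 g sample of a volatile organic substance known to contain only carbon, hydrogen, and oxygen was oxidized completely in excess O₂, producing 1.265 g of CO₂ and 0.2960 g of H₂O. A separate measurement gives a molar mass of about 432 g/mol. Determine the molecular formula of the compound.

mol C = 1.265 g CO₂ ÷ 44.009 g/mol = 0.028744 mol
mol H = 2 × 0.2960 g H₂O ÷ 18.015 g/mol = 0.032862 mol
mass O = 0.4442 − (0.34525 + 0.033124) = 0.065830 g → mol O = 0.065830 ÷ 15.999 = 0.0041146 mol
Divide by the smallest (0.0041146 mol): C 6.986, H 7.987, O 1.000
Empirical formula: C7H8O
Empirical-formula mass = 108.14 g/mol; 432 ÷ 108.14 ≈ 4, so the molecular formula is C28H32O4.

C28H32O4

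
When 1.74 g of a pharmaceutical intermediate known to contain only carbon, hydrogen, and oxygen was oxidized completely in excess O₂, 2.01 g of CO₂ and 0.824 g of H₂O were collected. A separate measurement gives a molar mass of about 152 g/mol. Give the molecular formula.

C4H8O6

mol C = 2.01 g CO₂ ÷ 44.009 g/mol = 0.04567 mol
mol H = 2 × 0.824 g H₂O ÷ 18.015 g/mol = 0.09148 mol
mass O = 1.74 − (0.5486 + 0.09221) = 1.099 g → mol O = 1.099 ÷ 15.999 = 0.06871 mol
Divide by the smallest (0.04567 mol): C 1.000, H 2.003, O 1.504
Multiplying each by 2 gives whole numbers: C 2.00, H 4.01, O 3.01
Empirical formula: C2H4O3
Empirical-formula mass = 76.05 g/mol; 152 ÷ 76.05 ≈ 2, so the molecular formula is C4H8O6.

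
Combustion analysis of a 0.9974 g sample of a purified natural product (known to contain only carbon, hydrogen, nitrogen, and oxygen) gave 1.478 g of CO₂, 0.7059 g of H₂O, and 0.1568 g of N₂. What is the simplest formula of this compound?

C3H7NO2

mol C = 1.478 g CO₂ ÷ 44.009 g/mol = 0.033584 mol
mol H = 2 × 0.7059 g H₂O ÷ 18.015 g/mol = 0.078368 mol
mol N = 2 × 0.1568 g N₂ ÷ 28.014 g/mol = 0.011194 mol
mass O = 0.9974 − (0.40338 + 0.078995 + 0.15680) = 0.35823 g → mol O = 0.35823 ÷ 15.999 = 0.022391 mol
Divide by the smallest (0.011194 mol): C 3.000, H 7.001, N 1.000, O 2.000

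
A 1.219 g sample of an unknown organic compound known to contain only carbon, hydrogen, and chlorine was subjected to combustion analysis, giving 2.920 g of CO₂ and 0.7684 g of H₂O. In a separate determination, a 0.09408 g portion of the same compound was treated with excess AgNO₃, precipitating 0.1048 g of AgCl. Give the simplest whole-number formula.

C7H9Cl

mol C = 2.920 g CO₂ ÷ 44.009 g/mol = 0.066350 mol
mol H = 2 × 0.7684 g H₂O ÷ 18.015 g/mol = 0.085307 mol
From the AgCl data: mol Cl per gram of compound = (0.1048 ÷ 143.318) ÷ 0.09408 = 0.0077725 mol/g, so in the 1.219 g combustion sample mol Cl = 0.0094747 mol
Divide by the smallest (0.0094747 mol): C 7.003, H 9.004, Cl 1.000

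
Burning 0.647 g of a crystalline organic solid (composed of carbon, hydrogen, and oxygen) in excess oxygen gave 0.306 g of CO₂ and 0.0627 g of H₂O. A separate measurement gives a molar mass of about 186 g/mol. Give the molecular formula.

mol C = 0.306 g CO₂ ÷ 44.009 g/mol = 0.006953 mol
mol H = 2 × 0.0627 g H₂O ÷ 18.015 g/mol = 0.006961 mol
mass O = 0.647 − (0.08351 + 0.007017) = 0.5565 g → mol O = 0.5565 ÷ 15.999 = 0.03478 mol
Divide by the smallest (0.006953 mol): C 1.000, H 1.001, O 5.002
Empirical formula: CHO5
Empirical-formula mass = 93.01 g/mol; 186 ÷ 93.01 ≈ 2, so the molecular formula is C2H2O10.

C2H2O10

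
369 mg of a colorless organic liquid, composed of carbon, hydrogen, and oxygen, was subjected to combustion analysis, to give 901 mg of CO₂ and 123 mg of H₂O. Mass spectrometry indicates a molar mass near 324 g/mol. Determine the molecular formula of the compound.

mol C = 0.901 g CO₂ ÷ 44.009 g/mol = 0.02047 mol
mol H = 2 × 0.123 g H₂O ÷ 18.015 g/mol = 0.01366 mol
mass O = 0.369 − (0.2459 + 0.01376) = 0.1093 g → mol O = 0.1093 ÷ 15.999 = 0.006834 mol
Divide by the smallest (0.006834 mol): C 2.996, H 1.998, O 1.000
Empirical formula: C3H2O
Empirical-formula mass = 54.05 g/mol; 324 ÷ 54.05 ≈ 6, so the molecular formula is C18H12O6.

C18H12O6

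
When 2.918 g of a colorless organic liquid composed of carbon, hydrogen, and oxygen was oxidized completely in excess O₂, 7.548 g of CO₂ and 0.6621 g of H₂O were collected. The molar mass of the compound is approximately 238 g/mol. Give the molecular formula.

C14H6O4

mol C = 7.548 g CO₂ ÷ 44.009 g/mol = 0.17151 mol
mol H = 2 × 0.6621 g H₂O ÷ 18.015 g/mol = 0.073505 mol
mass O = 2.918 − (2.0600 + 0.074093) = 0.78390 g → mol O = 0.78390 ÷ 15.999 = 0.048997 mol
Divide by the smallest (0.048997 mol): C 3.500, H 1.500, O 1.000
Multiplying each by 2 gives whole numbers: C 7.00, H 3.00, O 2.00
Empirical formula: C7H3O2
Empirical-formula mass = 119.10 g/mol; 238 ÷ 119.10 ≈ 2, so the molecular formula is C14H6O4.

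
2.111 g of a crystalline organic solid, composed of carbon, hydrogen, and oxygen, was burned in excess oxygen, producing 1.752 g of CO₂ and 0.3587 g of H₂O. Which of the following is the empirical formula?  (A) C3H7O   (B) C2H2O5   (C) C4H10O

mol C = 1.752 g CO₂ ÷ 44.009 g/mol = 0.039810 mol
mol H = 2 × 0.3587 g H₂O ÷ 18.015 g/mol = 0.039822 mol
mass O = 2.111 − (0.47816 + 0.040141) = 1.5927 g → mol O = 1.5927 ÷ 15.999 = 0.099550 mol
Divide by the smallest (0.039810 mol): C 1.000, H 1.000, O 2.501
Multiplying each by 2 gives whole numbers: C 2.00, H 2.00, O 5.00

(B) C2H2O5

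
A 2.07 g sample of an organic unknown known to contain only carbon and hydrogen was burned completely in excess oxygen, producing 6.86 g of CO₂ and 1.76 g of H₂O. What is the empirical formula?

mol C = 6.86 g CO₂ ÷ 44.009 g/mol = 0.1559 mol
mol H = 2 × 1.76 g H₂O ÷ 18.015 g/mol = 0.1954 mol
Divide by the smallest (0.1559 mol): C 1.000, H 1.254
Multiplying each by 4 gives whole numbers: C 4.00, H 5.01

C4H5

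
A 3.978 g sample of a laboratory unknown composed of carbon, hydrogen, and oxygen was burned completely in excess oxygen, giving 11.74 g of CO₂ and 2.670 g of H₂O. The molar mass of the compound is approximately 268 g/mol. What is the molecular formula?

mol C = 11.74 g CO₂ ÷ 44.009 g/mol = 0.26676 mol
mol H = 2 × 2.670 g H₂O ÷ 18.015 g/mol = 0.29642 mol
mass O = 3.978 − (3.2041 + 0.29879) = 0.47511 g → mol O = 0.47511 ÷ 15.999 = 0.029696 mol
Divide by the smallest (0.029696 mol): C 8.983, H 9.982, O 1.000
Empirical formula: C9H10O
Empirical-formula mass = 134.18 g/mol; 268 ÷ 134.18 ≈ 2, so the molecular formula is C18H20O2.

C18H20O2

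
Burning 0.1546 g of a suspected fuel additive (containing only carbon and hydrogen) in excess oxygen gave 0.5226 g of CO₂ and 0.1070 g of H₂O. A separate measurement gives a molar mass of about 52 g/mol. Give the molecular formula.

mol C = 0.5226 g CO₂ ÷ 44.009 g/mol = 0.011875 mol
mol H = 2 × 0.1070 g H₂O ÷ 18.015 g/mol = 0.011879 mol
Divide by the smallest (0.011875 mol): C 1.000, H 1.000
Empirical formula: CH
Empirical-formula mass = 13.02 g/mol; 52 ÷ 13.02 ≈ 4, so the molecular formula is C4H4.

C4H4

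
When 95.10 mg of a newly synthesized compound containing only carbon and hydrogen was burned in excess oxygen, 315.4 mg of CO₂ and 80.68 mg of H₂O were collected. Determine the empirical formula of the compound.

mol C = 0.3154 g CO₂ ÷ 44.009 g/mol = 0.0071667 mol
mol H = 2 × 0.08068 g H₂O ÷ 18.015 g/mol = 0.0089570 mol
Divide by the smallest (0.0071667 mol): C 1.000, H 1.250
Multiplying each by 4 gives whole numbers: C 4.00, H 5.00

C4H5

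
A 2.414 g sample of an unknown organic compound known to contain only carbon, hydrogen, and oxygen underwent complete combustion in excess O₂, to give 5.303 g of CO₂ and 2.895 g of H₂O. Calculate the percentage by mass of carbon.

mol C = 5.303 g CO₂ ÷ 44.009 g/mol = 0.12050 mol
mol H = 2 × 2.895 g H₂O ÷ 18.015 g/mol = 0.32140 mol
mass O = 2.414 − (1.4473 + 0.32397) = 0.64273 g → mol O = 0.64273 ÷ 15.999 = 0.040173 mol
mass % C = 1.4473 g ÷ 2.414 g × 100%

59.95%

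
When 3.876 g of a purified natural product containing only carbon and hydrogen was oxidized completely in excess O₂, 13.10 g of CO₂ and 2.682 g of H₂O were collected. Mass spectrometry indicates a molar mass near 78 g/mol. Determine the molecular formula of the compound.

mol C = 13.10 g CO₂ ÷ 44.009 g/mol = 0.29767 mol
mol H = 2 × 2.682 g H₂O ÷ 18.015 g/mol = 0.29775 mol
Divide by the smallest (0.29767 mol): C 1.000, H 1.000
Empirical formula: CH
Empirical-formula mass = 13.02 g/mol; 78 ÷ 13.02 ≈ 6, so the molecular formula is C6H6.

C6H6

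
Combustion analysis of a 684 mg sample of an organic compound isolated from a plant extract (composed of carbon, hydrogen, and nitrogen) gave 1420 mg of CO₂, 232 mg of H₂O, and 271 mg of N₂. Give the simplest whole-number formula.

mol C = 1.42 g CO₂ ÷ 44.009 g/mol = 0.03227 mol
mol H = 2 × 0.232 g H₂O ÷ 18.015 g/mol = 0.02576 mol
mol N = 2 × 0.271 g N₂ ÷ 28.014 g/mol = 0.01935 mol
Divide by the smallest (0.01935 mol): C 1.668, H 1.331, N 1.000
Multiplying each by 3 gives whole numbers: C 5.00, H 3.99, N 3.00

C5H4N3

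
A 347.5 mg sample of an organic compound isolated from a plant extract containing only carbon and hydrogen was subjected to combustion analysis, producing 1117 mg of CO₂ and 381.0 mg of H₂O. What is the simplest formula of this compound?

mol C = 1.117 g CO₂ ÷ 44.009 g/mol = 0.025381 mol
mol H = 2 × 0.3810 g H₂O ÷ 18.015 g/mol = 0.042298 mol
Divide by the smallest (0.025381 mol): C 1.000, H 1.667
Multiplying each by 3 gives whole numbers: C 3.00, H 5.00

C3H5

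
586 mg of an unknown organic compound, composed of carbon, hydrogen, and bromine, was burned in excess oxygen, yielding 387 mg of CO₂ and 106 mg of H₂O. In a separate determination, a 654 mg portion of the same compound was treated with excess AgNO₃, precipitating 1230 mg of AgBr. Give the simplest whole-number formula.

mol C = 0.387 g CO₂ ÷ 44.009 g/mol = 0.008794 mol
mol H = 2 × 0.106 g H₂O ÷ 18.015 g/mol = 0.01177 mol
From the AgBr data: mol Br per gram of compound = (1.23 ÷ 187.772) ÷ 0.654 = 0.01002 mol/g, so in the 0.586 g combustion sample mol Br = 0.005869 mol
Divide by the smallest (0.005869 mol): C 1.498, H 2.005, Br 1.000
Multiplying each by 2 gives whole numbers: C 3.00, H 4.01, Br 2.00

C3H4Br2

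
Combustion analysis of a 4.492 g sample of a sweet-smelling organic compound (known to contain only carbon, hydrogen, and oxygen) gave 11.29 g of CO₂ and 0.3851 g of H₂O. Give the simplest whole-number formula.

C6HO2

mol C = 11.29 g CO₂ ÷ 44.009 g/mol = 0.25654 mol
mol H = 2 × 0.3851 g H₂O ÷ 18.015 g/mol = 0.042753 mol
mass O = 4.492 − (3.0813 + 0.043095) = 1.3676 g → mol O = 1.3676 ÷ 15.999 = 0.085482 mol
Divide by the smallest (0.042753 mol): C 6.000, H 1.000, O 1.999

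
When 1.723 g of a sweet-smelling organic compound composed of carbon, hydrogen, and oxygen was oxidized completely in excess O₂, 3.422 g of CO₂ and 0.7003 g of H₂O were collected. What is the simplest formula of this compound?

mol C = 3.422 g CO₂ ÷ 44.009 g/mol = 0.077757 mol
mol H = 2 × 0.7003 g H₂O ÷ 18.015 g/mol = 0.077746 mol
mass O = 1.723 − (0.93394 + 0.078368) = 0.71069 g → mol O = 0.71069 ÷ 15.999 = 0.044421 mol
Divide by the smallest (0.044421 mol): C 1.750, H 1.750, O 1.000
Multiplying each by 4 gives whole numbers: C 7.00, H 7.00, O 4.00

C7H7O4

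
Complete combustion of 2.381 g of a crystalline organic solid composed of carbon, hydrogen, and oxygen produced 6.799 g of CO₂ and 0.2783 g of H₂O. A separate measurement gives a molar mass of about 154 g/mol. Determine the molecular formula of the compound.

C10H2O2

mol C = 6.799 g CO₂ ÷ 44.009 g/mol = 0.15449 mol
mol H = 2 × 0.2783 g H₂O ÷ 18.015 g/mol = 0.030896 mol
mass O = 2.381 − (1.8556 + 0.031144) = 0.49426 g → mol O = 0.49426 ÷ 15.999 = 0.030893 mol
Divide by the smallest (0.030893 mol): C 5.001, H 1.000, O 1.000
Empirical formula: C5HO
Empirical-formula mass = 77.06 g/mol; 154 ÷ 77.06 ≈ 2, so the molecular formula is C10H2O2.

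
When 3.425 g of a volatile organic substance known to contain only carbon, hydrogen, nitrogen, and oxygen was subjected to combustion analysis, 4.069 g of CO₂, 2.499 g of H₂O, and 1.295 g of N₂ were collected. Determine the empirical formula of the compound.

mol C = 4.069 g CO₂ ÷ 44.009 g/mol = 0.092458 mol
mol H = 2 × 2.499 g H₂O ÷ 18.015 g/mol = 0.27744 mol
mol N = 2 × 1.295 g N₂ ÷ 28.014 g/mol = 0.092454 mol
mass O = 3.425 − (1.1105 + 0.27965 + 1.2950) = 0.73983 g → mol O = 0.73983 ÷ 15.999 = 0.046242 mol
Divide by the smallest (0.046242 mol): C 1.999, H 6.000, N 1.999, O 1.000

C2H6N2O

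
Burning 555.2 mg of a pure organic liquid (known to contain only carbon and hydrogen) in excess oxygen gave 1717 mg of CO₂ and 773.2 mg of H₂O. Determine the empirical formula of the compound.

mol C = 1.717 g CO₂ ÷ 44.009 g/mol = 0.039015 mol
mol H = 2 × 0.7732 g H₂O ÷ 18.015 g/mol = 0.085840 mol
Divide by the smallest (0.039015 mol): C 1.000, H 2.200
Multiplying each by 5 gives whole numbers: C 5.00, H 11.00

C5H11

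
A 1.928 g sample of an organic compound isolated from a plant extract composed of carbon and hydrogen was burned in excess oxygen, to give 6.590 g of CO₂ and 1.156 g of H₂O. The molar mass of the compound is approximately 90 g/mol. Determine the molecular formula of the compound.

C7H6

mol C = 6.590 g CO₂ ÷ 44.009 g/mol = 0.14974 mol
mol H = 2 × 1.156 g H₂O ÷ 18.015 g/mol = 0.12834 mol
Divide by the smallest (0.12834 mol): C 1.167, H 1.000
Multiplying each by 6 gives whole numbers: C 7.00, H 6.00
Empirical formula: C7H6
Empirical-formula mass = 90.12 g/mol; 90 ÷ 90.12 ≈ 1, so the molecular formula is C7H6.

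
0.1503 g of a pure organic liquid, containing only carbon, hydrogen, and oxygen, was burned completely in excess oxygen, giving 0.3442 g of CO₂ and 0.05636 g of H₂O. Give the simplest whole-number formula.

C5H4O2

mol C = 0.3442 g CO₂ ÷ 44.009 g/mol = 0.0078211 mol
mol H = 2 × 0.05636 g H₂O ÷ 18.015 g/mol = 0.0062570 mol
mass O = 0.1503 − (0.093940 + 0.0063071) = 0.050053 g → mol O = 0.050053 ÷ 15.999 = 0.0031285 mol
Divide by the smallest (0.0031285 mol): C 2.500, H 2.000, O 1.000
Multiplying each by 2 gives whole numbers: C 5.00, H 4.00, O 2.00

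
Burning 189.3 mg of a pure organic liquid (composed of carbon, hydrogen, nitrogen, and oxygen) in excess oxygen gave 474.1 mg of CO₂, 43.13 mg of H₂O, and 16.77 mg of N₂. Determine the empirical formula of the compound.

mol C = 0.4741 g CO₂ ÷ 44.009 g/mol = 0.010773 mol
mol H = 2 × 0.04313 g H₂O ÷ 18.015 g/mol = 0.0047882 mol
mol N = 2 × 0.01677 g N₂ ÷ 28.014 g/mol = 0.0011973 mol
mass O = 0.1893 − (0.12939 + 0.0048265 + 0.016770) = 0.038311 g → mol O = 0.038311 ÷ 15.999 = 0.0023946 mol
Divide by the smallest (0.0011973 mol): C 8.998, H 3.999, N 1.000, O 2.000

C9H4NO2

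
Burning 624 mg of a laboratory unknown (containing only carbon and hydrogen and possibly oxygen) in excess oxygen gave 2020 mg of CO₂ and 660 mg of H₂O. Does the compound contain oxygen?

no

mol C = 2.02 g CO₂ ÷ 44.009 g/mol = 0.04590 mol
mol H = 2 × 0.660 g H₂O ÷ 18.015 g/mol = 0.07327 mol
C and H together account for 0.6252 g — essentially the entire 0.624 g sample — so the compound contains no oxygen.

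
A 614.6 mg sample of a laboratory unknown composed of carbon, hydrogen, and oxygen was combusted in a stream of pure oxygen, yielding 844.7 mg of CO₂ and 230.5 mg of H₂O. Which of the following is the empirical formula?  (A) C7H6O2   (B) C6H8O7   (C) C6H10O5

(B) C6H8O7

mol C = 0.8447 g CO₂ ÷ 44.009 g/mol = 0.019194 mol
mol H = 2 × 0.2305 g H₂O ÷ 18.015 g/mol = 0.025590 mol
mass O = 0.6146 − (0.23054 + 0.025795) = 0.35827 g → mol O = 0.35827 ÷ 15.999 = 0.022393 mol
Divide by the smallest (0.019194 mol): C 1.000, H 1.333, O 1.167
Multiplying each by 6 gives whole numbers: C 6.00, H 8.00, O 7.00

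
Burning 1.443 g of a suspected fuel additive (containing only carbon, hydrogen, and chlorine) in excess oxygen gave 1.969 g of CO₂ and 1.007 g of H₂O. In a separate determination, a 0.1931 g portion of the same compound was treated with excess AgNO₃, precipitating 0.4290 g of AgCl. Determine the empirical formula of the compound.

C2H5Cl

mol C = 1.969 g CO₂ ÷ 44.009 g/mol = 0.044741 mol
mol H = 2 × 1.007 g H₂O ÷ 18.015 g/mol = 0.11180 mol
From the AgCl data: mol Cl per gram of compound = (0.4290 ÷ 143.318) ÷ 0.1931 = 0.015502 mol/g, so in the 1.443 g combustion sample mol Cl = 0.022369 mol
Divide by the smallest (0.022369 mol): C 2.000, H 4.998, Cl 1.000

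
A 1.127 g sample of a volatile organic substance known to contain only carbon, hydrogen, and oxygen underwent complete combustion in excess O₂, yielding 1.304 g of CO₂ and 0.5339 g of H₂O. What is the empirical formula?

mol C = 1.304 g CO₂ ÷ 44.009 g/mol = 0.029630 mol
mol H = 2 × 0.5339 g H₂O ÷ 18.015 g/mol = 0.059273 mol
mass O = 1.127 − (0.35589 + 0.059747) = 0.71136 g → mol O = 0.71136 ÷ 15.999 = 0.044463 mol
Divide by the smallest (0.029630 mol): C 1.000, H 2.000, O 1.501
Multiplying each by 2 gives whole numbers: C 2.00, H 4.00, O 3.00

C2H4O3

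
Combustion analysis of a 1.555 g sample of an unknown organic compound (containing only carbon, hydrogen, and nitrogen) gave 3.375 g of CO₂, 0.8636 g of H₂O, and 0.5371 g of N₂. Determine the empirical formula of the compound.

C4H5N2

mol C = 3.375 g CO₂ ÷ 44.009 g/mol = 0.076689 mol
mol H = 2 × 0.8636 g H₂O ÷ 18.015 g/mol = 0.095876 mol
mol N = 2 × 0.5371 g N₂ ÷ 28.014 g/mol = 0.038345 mol
Divide by the smallest (0.038345 mol): C 2.000, H 2.500, N 1.000
Multiplying each by 2 gives whole numbers: C 4.00, H 5.00, N 2.00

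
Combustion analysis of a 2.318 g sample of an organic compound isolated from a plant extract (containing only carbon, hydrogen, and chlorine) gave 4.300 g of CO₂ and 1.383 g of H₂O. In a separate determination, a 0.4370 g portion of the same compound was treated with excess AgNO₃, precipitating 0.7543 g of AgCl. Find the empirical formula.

mol C = 4.300 g CO₂ ÷ 44.009 g/mol = 0.097707 mol
mol H = 2 × 1.383 g H₂O ÷ 18.015 g/mol = 0.15354 mol
From the AgCl data: mol Cl per gram of compound = (0.7543 ÷ 143.318) ÷ 0.4370 = 0.012044 mol/g, so in the 2.318 g combustion sample mol Cl = 0.027917 mol
Divide by the smallest (0.027917 mol): C 3.500, H 5.500, Cl 1.000
Multiplying each by 2 gives whole numbers: C 7.00, H 11.00, Cl 2.00

C7H11Cl2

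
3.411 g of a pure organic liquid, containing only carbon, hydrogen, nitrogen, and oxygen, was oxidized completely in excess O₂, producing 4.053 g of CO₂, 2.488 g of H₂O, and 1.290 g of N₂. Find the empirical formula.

mol C = 4.053 g CO₂ ÷ 44.009 g/mol = 0.092095 mol
mol H = 2 × 2.488 g H₂O ÷ 18.015 g/mol = 0.27621 mol
mol N = 2 × 1.290 g N₂ ÷ 28.014 g/mol = 0.092097 mol
mass O = 3.411 − (1.1062 + 0.27842 + 1.2900) = 0.73643 g → mol O = 0.73643 ÷ 15.999 = 0.046029 mol
Divide by the smallest (0.046029 mol): C 2.001, H 6.001, N 2.001, O 1.000

C2H6N2O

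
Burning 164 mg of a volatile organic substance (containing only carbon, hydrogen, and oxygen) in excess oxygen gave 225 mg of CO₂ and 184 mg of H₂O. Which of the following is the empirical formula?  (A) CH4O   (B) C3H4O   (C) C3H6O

mol C = 0.225 g CO₂ ÷ 44.009 g/mol = 0.005113 mol
mol H = 2 × 0.184 g H₂O ÷ 18.015 g/mol = 0.02043 mol
mass O = 0.164 − (0.06141 + 0.02059) = 0.08200 g → mol O = 0.08200 ÷ 15.999 = 0.005125 mol
Divide by the smallest (0.005113 mol): C 1.000, H 3.996, O 1.003

(A) CH4O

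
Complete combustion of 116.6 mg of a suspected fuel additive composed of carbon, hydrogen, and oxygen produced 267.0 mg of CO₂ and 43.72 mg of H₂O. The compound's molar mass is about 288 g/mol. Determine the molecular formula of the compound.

mol C = 0.2670 g CO₂ ÷ 44.009 g/mol = 0.0060669 mol
mol H = 2 × 0.04372 g H₂O ÷ 18.015 g/mol = 0.0048537 mol
mass O = 0.1166 − (0.072870 + 0.0048926) = 0.038837 g → mol O = 0.038837 ÷ 15.999 = 0.0024275 mol
Divide by the smallest (0.0024275 mol): C 2.499, H 1.999, O 1.000
Multiplying each by 2 gives whole numbers: C 5.00, H 4.00, O 2.00
Empirical formula: C5H4O2
Empirical-formula mass = 96.08 g/mol; 288 ÷ 96.08 ≈ 3, so the molecular formula is C15H12O6.

C15H12O6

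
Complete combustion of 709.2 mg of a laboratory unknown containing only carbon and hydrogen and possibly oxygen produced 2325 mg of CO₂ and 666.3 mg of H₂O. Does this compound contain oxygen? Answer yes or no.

mol C = 2.325 g CO₂ ÷ 44.009 g/mol = 0.052830 mol
mol H = 2 × 0.6663 g H₂O ÷ 18.015 g/mol = 0.073972 mol
C and H together account for 0.70911 g — essentially the entire 0.7092 g sample — so the compound contains no oxygen.

no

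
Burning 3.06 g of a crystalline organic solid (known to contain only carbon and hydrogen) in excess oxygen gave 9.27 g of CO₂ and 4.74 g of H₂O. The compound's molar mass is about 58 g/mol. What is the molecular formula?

mol C = 9.27 g CO₂ ÷ 44.009 g/mol = 0.2106 mol
mol H = 2 × 4.74 g H₂O ÷ 18.015 g/mol = 0.5262 mol
Divide by the smallest (0.2106 mol): C 1.000, H 2.498
Multiplying each by 2 gives whole numbers: C 2.00, H 5.00
Empirical formula: C2H5
Empirical-formula mass = 29.06 g/mol; 58 ÷ 29.06 ≈ 2, so the molecular formula is C4H10.

C4H10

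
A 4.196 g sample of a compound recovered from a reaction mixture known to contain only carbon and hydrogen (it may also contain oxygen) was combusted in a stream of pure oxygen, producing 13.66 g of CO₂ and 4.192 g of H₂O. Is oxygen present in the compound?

mol C = 13.66 g CO₂ ÷ 44.009 g/mol = 0.31039 mol
mol H = 2 × 4.192 g H₂O ÷ 18.015 g/mol = 0.46539 mol
C and H together account for 4.1972 g — essentially the entire 4.196 g sample — so the compound contains no oxygen.

no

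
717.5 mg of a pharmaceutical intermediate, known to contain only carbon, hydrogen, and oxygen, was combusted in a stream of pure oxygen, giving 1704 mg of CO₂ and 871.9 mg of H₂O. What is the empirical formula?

C4H10O

mol C = 1.704 g CO₂ ÷ 44.009 g/mol = 0.038719 mol
mol H = 2 × 0.8719 g H₂O ÷ 18.015 g/mol = 0.096797 mol
mass O = 0.7175 − (0.46506 + 0.097571) = 0.15487 g → mol O = 0.15487 ÷ 15.999 = 0.0096800 mol
Divide by the smallest (0.0096800 mol): C 4.000, H 10.000, O 1.000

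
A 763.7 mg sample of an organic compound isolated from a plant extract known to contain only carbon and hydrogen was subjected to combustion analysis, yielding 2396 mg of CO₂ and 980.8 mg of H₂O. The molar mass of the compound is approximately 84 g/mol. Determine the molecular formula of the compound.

mol C = 2.396 g CO₂ ÷ 44.009 g/mol = 0.054443 mol
mol H = 2 × 0.9808 g H₂O ÷ 18.015 g/mol = 0.10889 mol
Divide by the smallest (0.054443 mol): C 1.000, H 2.000
Empirical formula: CH2
Empirical-formula mass = 14.03 g/mol; 84 ÷ 14.03 ≈ 6, so the molecular formula is C6H12.

C6H12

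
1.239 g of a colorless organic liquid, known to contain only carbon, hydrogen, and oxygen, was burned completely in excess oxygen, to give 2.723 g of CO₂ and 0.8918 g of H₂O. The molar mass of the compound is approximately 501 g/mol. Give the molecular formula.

C25H40O10

mol C = 2.723 g CO₂ ÷ 44.009 g/mol = 0.061874 mol
mol H = 2 × 0.8918 g H₂O ÷ 18.015 g/mol = 0.099006 mol
mass O = 1.239 − (0.74317 + 0.099798) = 0.39604 g → mol O = 0.39604 ÷ 15.999 = 0.024754 mol
Divide by the smallest (0.024754 mol): C 2.500, H 4.000, O 1.000
Multiplying each by 2 gives whole numbers: C 5.00, H 8.00, O 2.00
Empirical formula: C5H8O2
Empirical-formula mass = 100.12 g/mol; 501 ÷ 100.12 ≈ 5, so the molecular formula is C25H40O10.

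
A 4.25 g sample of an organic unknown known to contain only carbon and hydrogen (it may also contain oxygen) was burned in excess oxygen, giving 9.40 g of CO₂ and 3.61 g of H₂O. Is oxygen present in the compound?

mol C = 9.40 g CO₂ ÷ 44.009 g/mol = 0.2136 mol
mol H = 2 × 3.61 g H₂O ÷ 18.015 g/mol = 0.4008 mol
C and H account for only 2.969 g of the 4.25 g sample; the remaining 1.281 g must be oxygen.

yes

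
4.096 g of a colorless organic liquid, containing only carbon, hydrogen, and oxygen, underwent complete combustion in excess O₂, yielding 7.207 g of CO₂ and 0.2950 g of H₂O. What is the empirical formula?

C5HO4

mol C = 7.207 g CO₂ ÷ 44.009 g/mol = 0.16376 mol
mol H = 2 × 0.2950 g H₂O ÷ 18.015 g/mol = 0.032750 mol
mass O = 4.096 − (1.9669 + 0.033012) = 2.0960 g → mol O = 2.0960 ÷ 15.999 = 0.13101 mol
Divide by the smallest (0.032750 mol): C 5.000, H 1.000, O 4.000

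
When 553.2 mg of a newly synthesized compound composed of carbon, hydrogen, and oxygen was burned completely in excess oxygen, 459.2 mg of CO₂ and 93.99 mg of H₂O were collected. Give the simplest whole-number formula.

mol C = 0.4592 g CO₂ ÷ 44.009 g/mol = 0.010434 mol
mol H = 2 × 0.09399 g H₂O ÷ 18.015 g/mol = 0.010435 mol
mass O = 0.5532 − (0.12533 + 0.010518) = 0.41736 g → mol O = 0.41736 ÷ 15.999 = 0.026086 mol
Divide by the smallest (0.010434 mol): C 1.000, H 1.000, O 2.500
Multiplying each by 2 gives whole numbers: C 2.00, H 2.00, O 5.00

C2H2O5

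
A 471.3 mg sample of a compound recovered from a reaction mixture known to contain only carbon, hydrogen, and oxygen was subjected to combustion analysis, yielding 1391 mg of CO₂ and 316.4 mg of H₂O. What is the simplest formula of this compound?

mol C = 1.391 g CO₂ ÷ 44.009 g/mol = 0.031607 mol
mol H = 2 × 0.3164 g H₂O ÷ 18.015 g/mol = 0.035126 mol
mass O = 0.4713 − (0.37963 + 0.035407) = 0.056259 g → mol O = 0.056259 ÷ 15.999 = 0.0035164 mol
Divide by the smallest (0.0035164 mol): C 8.988, H 9.989, O 1.000

C9H10O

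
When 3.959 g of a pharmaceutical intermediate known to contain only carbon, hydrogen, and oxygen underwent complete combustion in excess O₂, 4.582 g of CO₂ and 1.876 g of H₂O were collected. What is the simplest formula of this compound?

C2H4O3

mol C = 4.582 g CO₂ ÷ 44.009 g/mol = 0.10412 mol
mol H = 2 × 1.876 g H₂O ÷ 18.015 g/mol = 0.20827 mol
mass O = 3.959 − (1.2505 + 0.20994) = 2.4985 g → mol O = 2.4985 ÷ 15.999 = 0.15617 mol
Divide by the smallest (0.10412 mol): C 1.000, H 2.000, O 1.500
Multiplying each by 2 gives whole numbers: C 2.00, H 4.00, O 3.00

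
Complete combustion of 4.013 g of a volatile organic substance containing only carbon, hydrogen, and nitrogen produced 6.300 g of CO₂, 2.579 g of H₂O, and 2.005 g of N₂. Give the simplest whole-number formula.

mol C = 6.300 g CO₂ ÷ 44.009 g/mol = 0.14315 mol
mol H = 2 × 2.579 g H₂O ÷ 18.015 g/mol = 0.28632 mol
mol N = 2 × 2.005 g N₂ ÷ 28.014 g/mol = 0.14314 mol
Divide by the smallest (0.14314 mol): C 1.000, H 2.000, N 1.000

CH2N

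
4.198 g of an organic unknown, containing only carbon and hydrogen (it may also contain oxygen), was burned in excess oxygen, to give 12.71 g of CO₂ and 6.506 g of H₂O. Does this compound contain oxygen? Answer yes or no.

mol C = 12.71 g CO₂ ÷ 44.009 g/mol = 0.28880 mol
mol H = 2 × 6.506 g H₂O ÷ 18.015 g/mol = 0.72229 mol
C and H together account for 4.1969 g — essentially the entire 4.198 g sample — so the compound contains no oxygen.

no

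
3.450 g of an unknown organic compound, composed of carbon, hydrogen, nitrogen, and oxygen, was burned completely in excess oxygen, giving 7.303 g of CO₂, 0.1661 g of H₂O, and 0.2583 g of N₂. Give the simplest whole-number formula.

mol C = 7.303 g CO₂ ÷ 44.009 g/mol = 0.16594 mol
mol H = 2 × 0.1661 g H₂O ÷ 18.015 g/mol = 0.018440 mol
mol N = 2 × 0.2583 g N₂ ÷ 28.014 g/mol = 0.018441 mol
mass O = 3.450 − (1.9931 + 0.018588 + 0.25830) = 1.1800 g → mol O = 1.1800 ÷ 15.999 = 0.073753 mol
Divide by the smallest (0.018440 mol): C 8.999, H 1.000, N 1.000, O 4.000

C9HNO4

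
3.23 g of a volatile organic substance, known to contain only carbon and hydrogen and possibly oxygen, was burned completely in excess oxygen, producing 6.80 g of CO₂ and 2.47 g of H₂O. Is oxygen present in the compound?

yes

mol C = 6.80 g CO₂ ÷ 44.009 g/mol = 0.1545 mol
mol H = 2 × 2.47 g H₂O ÷ 18.015 g/mol = 0.2742 mol
C and H account for only 2.132 g of the 3.23 g sample; the remaining 1.098 g must be oxygen.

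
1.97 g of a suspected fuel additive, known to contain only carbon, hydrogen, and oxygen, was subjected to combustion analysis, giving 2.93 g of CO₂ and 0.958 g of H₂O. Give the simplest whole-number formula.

C5H8O5

mol C = 2.93 g CO₂ ÷ 44.009 g/mol = 0.06658 mol
mol H = 2 × 0.958 g H₂O ÷ 18.015 g/mol = 0.1064 mol
mass O = 1.97 − (0.7997 + 0.1072) = 1.063 g → mol O = 1.063 ÷ 15.999 = 0.06645 mol
Divide by the smallest (0.06645 mol): C 1.002, H 1.601, O 1.000
Multiplying each by 5 gives whole numbers: C 5.01, H 8.00, O 5.00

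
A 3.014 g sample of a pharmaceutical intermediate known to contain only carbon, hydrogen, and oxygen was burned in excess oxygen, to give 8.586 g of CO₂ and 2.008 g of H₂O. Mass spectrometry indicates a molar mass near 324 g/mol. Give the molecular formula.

C21H24O3

mol C = 8.586 g CO₂ ÷ 44.009 g/mol = 0.19510 mol
mol H = 2 × 2.008 g H₂O ÷ 18.015 g/mol = 0.22293 mol
mass O = 3.014 − (2.3433 + 0.22471) = 0.44599 g → mol O = 0.44599 ÷ 15.999 = 0.027876 mol
Divide by the smallest (0.027876 mol): C 6.999, H 7.997, O 1.000
Empirical formula: C7H8O
Empirical-formula mass = 108.14 g/mol; 324 ÷ 108.14 ≈ 3, so the molecular formula is C21H24O3.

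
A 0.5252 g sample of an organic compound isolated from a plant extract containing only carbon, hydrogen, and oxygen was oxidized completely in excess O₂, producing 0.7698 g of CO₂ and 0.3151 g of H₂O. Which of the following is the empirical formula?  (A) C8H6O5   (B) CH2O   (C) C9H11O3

mol C = 0.7698 g CO₂ ÷ 44.009 g/mol = 0.017492 mol
mol H = 2 × 0.3151 g H₂O ÷ 18.015 g/mol = 0.034982 mol
mass O = 0.5252 − (0.21009 + 0.035262) = 0.27984 g → mol O = 0.27984 ÷ 15.999 = 0.017491 mol
Divide by the smallest (0.017491 mol): C 1.000, H 2.000, O 1.000

(B) CH2O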